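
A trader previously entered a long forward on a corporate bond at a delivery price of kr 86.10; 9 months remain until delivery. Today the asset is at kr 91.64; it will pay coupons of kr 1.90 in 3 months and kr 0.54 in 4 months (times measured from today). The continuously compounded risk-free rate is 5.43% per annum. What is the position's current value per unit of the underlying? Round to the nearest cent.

PV(remaining coupons) I = 1.90·e^(−0.0543·3/12) + 0.54·e^(−0.0543·4/12) = 2.4047
Current forward F = (S − I)·e^(rT) = (91.64 − 2.4047)·e^(0.0543·9/12) = 89.2353 × 1.041566 = 92.9445
Value (long) = (F − K)·e^(−rT) = (92.9445 − 86.10) × 0.960093 = 6.5714
Value = kr 6.57

kr 6.57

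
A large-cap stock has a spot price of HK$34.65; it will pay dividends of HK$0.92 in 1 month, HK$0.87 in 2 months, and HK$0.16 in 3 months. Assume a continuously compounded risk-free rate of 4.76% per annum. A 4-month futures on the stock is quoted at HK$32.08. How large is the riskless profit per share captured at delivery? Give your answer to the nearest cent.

HK$1.16 per share

PV(dividends) I = 0.92·e^(−0.0476·1/12) + 0.87·e^(−0.0476·2/12) + 0.16·e^(−0.0476·3/12) = 1.9376
Fair futures F* = (S − I)·e^(rT) = (34.65 − 1.9376)·e^0.015867 = 32.7124 × 1.015994 = 33.2356
Market HK$32.08 < fair 33.2356: forward underpriced → reverse cash-and-carry (short the stock, invest proceeds at r, pay the dividends, go long the forward).
Profit at T = |F_mkt − F*| = |32.08 − 33.2356| = HK$1.16 per share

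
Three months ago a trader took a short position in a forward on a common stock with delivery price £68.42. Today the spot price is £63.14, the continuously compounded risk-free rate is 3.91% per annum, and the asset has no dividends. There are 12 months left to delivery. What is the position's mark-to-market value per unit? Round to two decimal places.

£2.66

Current fair forward for the remaining 12 months: F = S·e^(r·T), r = 0.0391
F = 63.14 · e^(0.0391 × 12/12) = 63.14 × 1.039874 = 65.6576
Value of long forward = (F − K)·e^(−rT) = (65.6576 − 68.42) · e^(−0.0391·12/12)
= -2.7624 × 0.961655 = -2.66
Short position value = −(long value) = £2.66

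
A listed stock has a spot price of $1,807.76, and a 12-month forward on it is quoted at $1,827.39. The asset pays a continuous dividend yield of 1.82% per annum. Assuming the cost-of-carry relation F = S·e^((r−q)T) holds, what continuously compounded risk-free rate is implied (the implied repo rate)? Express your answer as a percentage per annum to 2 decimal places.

From F = S·e^((r−q)T): (r − q) = ln(F/S)/T
ln(1827.39/1807.76) = ln(1.010859) = 0.010800
(r − q) = 0.010800 / (12/12) = 0.010800
r = ln(F/S)/T + q = 0.010800 + 0.0182 = 0.029000
r = 2.90%

2.90%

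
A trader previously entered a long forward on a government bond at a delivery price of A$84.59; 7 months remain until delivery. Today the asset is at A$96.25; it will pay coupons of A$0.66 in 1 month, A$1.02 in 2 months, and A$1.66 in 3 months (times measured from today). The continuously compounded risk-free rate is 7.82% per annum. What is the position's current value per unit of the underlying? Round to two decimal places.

PV(remaining coupons) I = 0.66·e^(−0.0782·1/12) + 1.02·e^(−0.0782·2/12) + 1.66·e^(−0.0782·3/12) = 3.2904
Current forward F = (S − I)·e^(rT) = (96.25 − 3.2904)·e^(0.0782·7/12) = 92.9596 × 1.046673 = 97.2983
Value (long) = (F − K)·e^(−rT) = (97.2983 − 84.59) × 0.955408 = 12.1416
Value = A$12.14

A$12.14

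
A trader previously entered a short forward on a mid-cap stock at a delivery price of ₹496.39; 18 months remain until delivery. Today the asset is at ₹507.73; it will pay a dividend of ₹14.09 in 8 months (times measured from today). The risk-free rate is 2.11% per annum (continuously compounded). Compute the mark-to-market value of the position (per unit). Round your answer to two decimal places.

PV(remaining dividends) I = 14.09·e^(−0.0211·8/12) = 13.8932
Current forward F = (S − I)·e^(rT) = (507.73 − 13.8932)·e^(0.0211·18/12) = 493.8368 × 1.032156 = 509.7166
Value (long) = (F − K)·e^(−rT) = (509.7166 − 496.39) × 0.968846 = 12.9114
Short position value = −(long value) = -₹12.91

-₹12.91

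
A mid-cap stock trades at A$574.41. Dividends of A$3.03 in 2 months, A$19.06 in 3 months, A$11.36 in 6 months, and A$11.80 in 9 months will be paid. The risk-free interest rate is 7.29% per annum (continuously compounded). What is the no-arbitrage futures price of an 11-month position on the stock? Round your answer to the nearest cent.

A$567.24

PV(dividends) I = 3.03·e^(−0.0729·2/12) + 19.06·e^(−0.0729·3/12) + 11.36·e^(−0.0729·6/12) + 11.80·e^(−0.0729·9/12)
I = 2.9934 + 18.7158 + 10.9534 + 11.1722 = 43.8348
F = (S − I)·e^(rT) = (574.41 − 43.8348) · e^(0.0729·11/12)
= 530.5752 · e^0.066825 = 530.5752 × 1.069108 = A$567.24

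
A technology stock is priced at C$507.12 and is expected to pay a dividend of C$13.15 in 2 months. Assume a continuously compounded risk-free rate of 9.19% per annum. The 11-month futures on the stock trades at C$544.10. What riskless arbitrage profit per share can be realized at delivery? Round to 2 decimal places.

PV(dividends) I = 13.15·e^(−0.0919·2/12) = 12.9501
Fair futures F* = (S − I)·e^(rT) = (507.12 − 12.9501)·e^0.084242 = 494.1699 × 1.087892 = 537.6035
Market C$544.10 > fair 537.6035: forward overpriced → cash-and-carry (borrow at r, buy the stock and collect the dividends, short the forward).
Profit at T = |F_mkt − F*| = |544.10 − 537.6035| = C$6.50 per share

C$6.50 per share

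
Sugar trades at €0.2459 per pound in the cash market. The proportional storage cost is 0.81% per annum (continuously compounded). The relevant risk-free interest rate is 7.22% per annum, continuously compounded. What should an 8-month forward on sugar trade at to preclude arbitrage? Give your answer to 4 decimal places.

Net carry = r + u − y = 0.0722 + 0.0081 − 0.0000 = 0.0803
F = S·e^((r+u−y)T) = 0.2459 · e^(0.0803 × 8/12) = 0.2459 · e^0.053533
= 0.2459 × 1.054992 = €0.2594 per pound

€0.2594 per pound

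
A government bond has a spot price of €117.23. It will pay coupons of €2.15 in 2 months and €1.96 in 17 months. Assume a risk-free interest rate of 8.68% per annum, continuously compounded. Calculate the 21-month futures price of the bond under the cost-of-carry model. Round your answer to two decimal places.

€131.98

PV(coupons) I = 2.15·e^(−0.0868·2/12) + 1.96·e^(−0.0868·17/12)
I = 2.1191 + 1.7332 = 3.8523
F = (S − I)·e^(rT) = (117.23 − 3.8523) · e^(0.0868·21/12)
= 113.3777 · e^0.151900 = 113.3777 × 1.164044 = €131.98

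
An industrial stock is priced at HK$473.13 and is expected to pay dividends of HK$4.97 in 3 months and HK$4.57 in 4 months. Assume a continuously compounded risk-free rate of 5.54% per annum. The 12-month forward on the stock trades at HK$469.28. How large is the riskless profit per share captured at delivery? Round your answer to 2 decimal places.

PV(dividends) I = 4.97·e^(−0.0554·3/12) + 4.57·e^(−0.0554·4/12) = 9.3880
Fair forward F* = (S − I)·e^(rT) = (473.13 − 9.3880)·e^0.055400 = 463.7420 × 1.056963 = 490.1581
Market HK$469.28 < fair 490.1581: forward underpriced → reverse cash-and-carry (short the stock, invest proceeds at r, pay the dividends, go long the forward).
Profit at T = |F_mkt − F*| = |469.28 − 490.1581| = HK$20.88 per share

HK$20.88 per share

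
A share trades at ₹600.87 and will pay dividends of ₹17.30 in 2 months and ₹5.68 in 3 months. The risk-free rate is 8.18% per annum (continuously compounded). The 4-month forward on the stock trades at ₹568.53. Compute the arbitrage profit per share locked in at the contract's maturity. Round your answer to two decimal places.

PV(dividends) I = 17.30·e^(−0.0818·2/12) + 5.68·e^(−0.0818·3/12) = 22.6308
Fair forward F* = (S − I)·e^(rT) = (600.87 − 22.6308)·e^0.027267 = 578.2392 × 1.027642 = 594.2229
Market ₹568.53 < fair 594.2229: forward underpriced → reverse cash-and-carry (short the stock, invest proceeds at r, pay the dividends, go long the forward).
Profit at T = |F_mkt − F*| = |568.53 − 594.2229| = ₹25.69 per share

₹25.69 per share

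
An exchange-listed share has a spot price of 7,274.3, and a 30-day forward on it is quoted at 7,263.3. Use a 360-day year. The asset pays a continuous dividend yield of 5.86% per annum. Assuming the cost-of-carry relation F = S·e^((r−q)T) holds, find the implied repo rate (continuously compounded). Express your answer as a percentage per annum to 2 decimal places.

4.04%

From F = S·e^((r−q)T): (r − q) = ln(F/S)/T
ln(7263.3/7274.3) = ln(0.998488) = -0.001513
(r − q) = -0.001513 / (30/360) = -0.018156
r = ln(F/S)/T + q = -0.018156 + 0.0586 = 0.040444
r = 4.04%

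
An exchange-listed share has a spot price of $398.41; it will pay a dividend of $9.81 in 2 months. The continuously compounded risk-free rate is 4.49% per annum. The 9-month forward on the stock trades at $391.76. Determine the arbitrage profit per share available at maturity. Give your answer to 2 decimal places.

$10.22 per share

PV(dividends) I = 9.81·e^(−0.0449·2/12) = 9.7369
Fair forward F* = (S − I)·e^(rT) = (398.41 − 9.7369)·e^0.033675 = 388.6731 × 1.034248 = 401.9844
Market $391.76 < fair 401.9844: forward underpriced → reverse cash-and-carry (short the stock, invest proceeds at r, pay the dividends, go long the forward).
Profit at T = |F_mkt − F*| = |391.76 − 401.9844| = $10.22 per share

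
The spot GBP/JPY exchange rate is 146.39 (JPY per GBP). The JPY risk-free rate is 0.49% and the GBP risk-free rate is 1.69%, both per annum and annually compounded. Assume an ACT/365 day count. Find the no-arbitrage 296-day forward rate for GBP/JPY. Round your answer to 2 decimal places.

By covered interest parity, F = S · (1+r_JPY)^T / (1+r_GBP)^T
= 146.39 × 1.003972 / 1.013683 = 146.39 × 0.990420
F = 144.99 JPY per GBP

144.99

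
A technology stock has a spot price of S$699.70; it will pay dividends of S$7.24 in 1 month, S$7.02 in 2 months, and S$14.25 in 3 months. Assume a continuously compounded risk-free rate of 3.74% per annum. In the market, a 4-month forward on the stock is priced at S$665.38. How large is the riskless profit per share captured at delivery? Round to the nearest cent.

S$14.43 per share

PV(dividends) I = 7.24·e^(−0.0374·1/12) + 7.02·e^(−0.0374·2/12) + 14.25·e^(−0.0374·3/12) = 28.3112
Fair forward F* = (S − I)·e^(rT) = (699.70 − 28.3112)·e^0.012467 = 671.3888 × 1.012545 = 679.8114
Market S$665.38 < fair 679.8114: forward underpriced → reverse cash-and-carry (short the stock, invest proceeds at r, pay the dividends, go long the forward).
Profit at T = |F_mkt − F*| = |665.38 − 679.8114| = S$14.43 per share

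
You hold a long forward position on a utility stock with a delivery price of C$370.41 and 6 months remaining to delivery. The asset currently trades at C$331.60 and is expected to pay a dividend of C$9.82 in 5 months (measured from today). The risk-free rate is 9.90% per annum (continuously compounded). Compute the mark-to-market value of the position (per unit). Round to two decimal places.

PV(remaining dividends) I = 9.82·e^(−0.0990·5/12) = 9.4232
Current forward F = (S − I)·e^(rT) = (331.60 − 9.4232)·e^(0.0990·6/12) = 322.1768 × 1.050746 = 338.5260
Value (long) = (F − K)·e^(−rT) = (338.5260 − 370.41) × 0.951705 = -30.3442
Value = -C$30.34

-C$30.34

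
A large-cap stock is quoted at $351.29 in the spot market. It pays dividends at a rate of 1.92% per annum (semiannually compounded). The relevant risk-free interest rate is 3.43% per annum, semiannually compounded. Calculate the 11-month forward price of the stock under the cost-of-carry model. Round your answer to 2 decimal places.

F = S · (1+r/2)^(2T) / (1+q/2)^(2T)
= 351.29 × 1.031666 / 1.017670 = 351.29 × 1.013753
F = $356.12

$356.12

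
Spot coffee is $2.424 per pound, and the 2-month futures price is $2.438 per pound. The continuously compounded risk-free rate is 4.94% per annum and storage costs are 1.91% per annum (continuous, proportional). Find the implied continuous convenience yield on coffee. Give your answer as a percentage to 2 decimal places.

3.39%

F = S·e^((r+u−y)T) ⇒ (r+u−y) = ln(F/S)/T
ln(2.438/2.424) = 0.005759; /T ⇒ 0.034554
y = r + u − ln(F/S)/T = 0.0494 + 0.0191 − 0.034554 = 0.033946
y = 3.39%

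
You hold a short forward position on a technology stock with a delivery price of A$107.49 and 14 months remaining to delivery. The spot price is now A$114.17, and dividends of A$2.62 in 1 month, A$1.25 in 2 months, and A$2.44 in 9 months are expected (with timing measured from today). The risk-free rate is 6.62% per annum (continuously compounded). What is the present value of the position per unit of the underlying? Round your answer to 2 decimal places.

-A$8.51

PV(remaining dividends) I = 2.62·e^(−0.0662·1/12) + 1.25·e^(−0.0662·2/12) + 2.44·e^(−0.0662·9/12) = 6.1637
Current forward F = (S − I)·e^(rT) = (114.17 − 6.1637)·e^(0.0662·14/12) = 108.0063 × 1.080294 = 116.6786
Value (long) = (F − K)·e^(−rT) = (116.6786 − 107.49) × 0.925674 = 8.5056
Short position value = −(long value) = -A$8.51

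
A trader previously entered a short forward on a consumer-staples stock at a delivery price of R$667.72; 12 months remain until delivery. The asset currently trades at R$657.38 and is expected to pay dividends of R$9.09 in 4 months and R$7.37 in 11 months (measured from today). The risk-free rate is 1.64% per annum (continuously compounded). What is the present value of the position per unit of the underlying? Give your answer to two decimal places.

R$15.78

PV(remaining dividends) I = 9.09·e^(−0.0164·4/12) + 7.37·e^(−0.0164·11/12) = 16.3005
Current forward F = (S − I)·e^(rT) = (657.38 − 16.3005)·e^(0.0164·12/12) = 641.0795 × 1.016535 = 651.6797
Value (long) = (F − K)·e^(−rT) = (651.6797 − 667.72) × 0.983734 = -15.7794
Short position value = −(long value) = R$15.78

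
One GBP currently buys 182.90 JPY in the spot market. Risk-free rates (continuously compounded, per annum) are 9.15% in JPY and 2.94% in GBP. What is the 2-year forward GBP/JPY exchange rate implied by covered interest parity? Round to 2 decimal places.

207.09

F = S·e^((r_JPY − r_GBP)T) = 182.90 · e^((0.0915 − 0.0294) × 2)
= 182.90 · e^0.124200 = 182.90 × 1.132242
F = 207.09 JPY per GBP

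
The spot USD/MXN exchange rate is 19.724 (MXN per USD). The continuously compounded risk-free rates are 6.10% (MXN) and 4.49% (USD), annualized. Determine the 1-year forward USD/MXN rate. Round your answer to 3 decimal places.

20.044

F = S·e^((r_MXN − r_USD)T) = 19.724 · e^((0.0610 − 0.0449) × 1)
= 19.724 · e^0.016100 = 19.724 × 1.016230
F = 20.044 MXN per USD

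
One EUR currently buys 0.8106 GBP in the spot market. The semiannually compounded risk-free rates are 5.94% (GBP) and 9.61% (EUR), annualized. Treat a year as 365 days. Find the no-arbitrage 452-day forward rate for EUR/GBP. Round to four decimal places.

By covered interest parity, F = S · (1+r_GBP/2)^(2T) / (1+r_EUR/2)^(2T)
= 0.8106 × 1.075179 / 1.123260 = 0.8106 × 0.957195
F = 0.7759 GBP per EUR

0.7759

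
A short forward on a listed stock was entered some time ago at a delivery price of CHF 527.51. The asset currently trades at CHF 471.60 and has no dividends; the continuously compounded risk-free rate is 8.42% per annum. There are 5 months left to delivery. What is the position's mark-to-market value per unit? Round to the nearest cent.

Current fair forward for the remaining 5 months: F = S·e^(r·T), r = 0.0842
F = 471.60 · e^(0.0842 × 5/12) = 471.60 × 1.035706 = 488.4389
Value of long forward = (F − K)·e^(−rT) = (488.4389 − 527.51) · e^(−0.0842·5/12)
= -39.0711 × 0.965525 = -37.72
Short position value = −(long value) = CHF 37.72

CHF 37.72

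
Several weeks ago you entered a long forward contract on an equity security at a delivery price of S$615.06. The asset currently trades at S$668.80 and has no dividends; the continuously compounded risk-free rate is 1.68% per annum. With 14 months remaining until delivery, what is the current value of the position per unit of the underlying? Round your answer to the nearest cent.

S$65.68

Current fair forward for the remaining 14 months: F = S·e^(r·T), r = 0.0168
F = 668.80 · e^(0.0168 × 14/12) = 668.80 × 1.019793 = 682.0376
Value of long forward = (F − K)·e^(−rT) = (682.0376 − 615.06) · e^(−0.0168·14/12)
= 66.9776 × 0.980591 = 65.68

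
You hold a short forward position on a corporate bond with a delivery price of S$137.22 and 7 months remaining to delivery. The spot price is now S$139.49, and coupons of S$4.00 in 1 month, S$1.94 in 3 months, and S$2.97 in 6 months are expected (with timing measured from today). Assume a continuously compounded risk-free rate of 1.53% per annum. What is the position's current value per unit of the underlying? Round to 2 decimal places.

PV(remaining coupons) I = 4.00·e^(−0.0153·1/12) + 1.94·e^(−0.0153·3/12) + 2.97·e^(−0.0153·6/12) = 8.8749
Current forward F = (S − I)·e^(rT) = (139.49 − 8.8749)·e^(0.0153·7/12) = 130.6151 × 1.008965 = 131.7861
Value (long) = (F − K)·e^(−rT) = (131.7861 − 137.22) × 0.991115 = -5.3856
Short position value = −(long value) = S$5.39

S$5.39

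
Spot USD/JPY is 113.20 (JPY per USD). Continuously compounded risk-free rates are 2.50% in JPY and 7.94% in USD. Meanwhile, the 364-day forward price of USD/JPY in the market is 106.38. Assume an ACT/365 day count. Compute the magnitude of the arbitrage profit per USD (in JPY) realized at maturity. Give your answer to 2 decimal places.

Fair forward: F* = S·e^(carry·T), with carry = (r_JPY − r_USD) = 0.0250 − 0.0794 = -0.0544
F* = 113.20 · e^(-0.0544 × 364/365) = 113.20 · e^-0.054251 = 113.20 × 0.947194 = 107.2224
Market 106.38 < fair 107.2224: forward underpriced → reverse cash-and-carry (short spot, go long the forward).
At maturity, profit = |F_mkt − F*| = |106.38 − 107.2224| = 0.84 per USD (in JPY)

0.84 per USD (in JPY)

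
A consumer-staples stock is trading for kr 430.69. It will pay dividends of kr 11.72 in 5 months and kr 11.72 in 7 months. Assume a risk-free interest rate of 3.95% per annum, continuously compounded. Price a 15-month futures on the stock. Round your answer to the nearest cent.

kr 428.34

PV(dividends) I = 11.72·e^(−0.0395·5/12) + 11.72·e^(−0.0395·7/12)
I = 11.5287 + 11.4530 = 22.9817
F = (S − I)·e^(rT) = (430.69 − 22.9817) · e^(0.0395·15/12)
= 407.7083 · e^0.049375 = 407.7083 × 1.050614 = kr 428.34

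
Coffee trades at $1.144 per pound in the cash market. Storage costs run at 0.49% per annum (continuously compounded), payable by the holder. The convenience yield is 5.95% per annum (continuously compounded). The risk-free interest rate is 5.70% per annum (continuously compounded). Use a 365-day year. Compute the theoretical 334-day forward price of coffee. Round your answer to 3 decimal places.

$1.147 per pound

Net carry = r + u − y = 0.0570 + 0.0049 − 0.0595 = 0.0024
F = S·e^((r+u−y)T) = 1.144 · e^(0.0024 × 334/365) = 1.144 · e^0.002196
= 1.144 × 1.002198 = $1.147 per pound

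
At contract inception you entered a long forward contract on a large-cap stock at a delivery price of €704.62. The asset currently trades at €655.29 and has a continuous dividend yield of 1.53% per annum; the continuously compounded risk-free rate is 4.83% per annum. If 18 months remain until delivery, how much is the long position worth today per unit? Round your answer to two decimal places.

Current fair forward for the remaining 18 months: F = S·e^((r − q)·T), (r − q) = 0.0483 − 0.0153 = 0.0330
F = 655.29 · e^(0.0330 × 18/12) = 655.29 × 1.050746 = 688.5433
Value of long forward = (F − K)·e^(−rT) = (688.5433 − 704.62) · e^(−0.0483·18/12)
= -16.0767 × 0.930112 = -14.95

-€14.95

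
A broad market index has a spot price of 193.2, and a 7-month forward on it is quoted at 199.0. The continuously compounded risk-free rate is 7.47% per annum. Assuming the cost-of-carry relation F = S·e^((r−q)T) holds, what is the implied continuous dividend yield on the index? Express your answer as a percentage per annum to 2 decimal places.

From F = S·e^((r−q)T): (r − q) = ln(F/S)/T
ln(199.0/193.2) = ln(1.030021) = 0.029579
(r − q) = 0.029579 / (7/12) = 0.050707
q = r − ln(F/S)/T = 0.0747 − 0.050707 = 0.023993
q = 2.40%

2.40%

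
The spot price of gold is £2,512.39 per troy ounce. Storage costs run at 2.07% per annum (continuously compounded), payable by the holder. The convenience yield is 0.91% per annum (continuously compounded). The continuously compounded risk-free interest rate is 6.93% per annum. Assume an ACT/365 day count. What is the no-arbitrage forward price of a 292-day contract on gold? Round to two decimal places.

£2,680.37 per troy ounce

Net carry = r + u − y = 0.0693 + 0.0207 − 0.0091 = 0.0809
F = S·e^((r+u−y)T) = 2512.39 · e^(0.0809 × 292/365) = 2512.39 · e^0.06472000
= 2512.39 × 1.06686026 = £2,680.37 per troy ounce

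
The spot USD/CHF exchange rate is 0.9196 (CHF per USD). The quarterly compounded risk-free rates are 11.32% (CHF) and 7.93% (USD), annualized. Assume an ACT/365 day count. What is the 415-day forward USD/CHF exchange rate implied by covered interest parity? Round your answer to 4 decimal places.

0.9549

By covered interest parity, F = S · (1+r_CHF/4)^(4T) / (1+r_USD/4)^(4T)
= 0.9196 × 1.135325 / 1.093388 = 0.9196 × 1.038355
F = 0.9549 CHF per USD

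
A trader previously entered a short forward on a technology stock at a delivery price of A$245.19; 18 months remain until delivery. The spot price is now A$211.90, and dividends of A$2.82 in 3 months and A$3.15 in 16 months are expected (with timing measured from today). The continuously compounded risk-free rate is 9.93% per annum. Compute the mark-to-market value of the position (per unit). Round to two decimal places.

A$4.87

PV(remaining dividends) I = 2.82·e^(−0.0993·3/12) + 3.15·e^(−0.0993·16/12) = 5.5102
Current forward F = (S − I)·e^(rT) = (211.90 − 5.5102)·e^(0.0993·18/12) = 206.3898 × 1.160615 = 239.5391
Value (long) = (F − K)·e^(−rT) = (239.5391 − 245.19) × 0.861612 = -4.8689
Short position value = −(long value) = A$4.87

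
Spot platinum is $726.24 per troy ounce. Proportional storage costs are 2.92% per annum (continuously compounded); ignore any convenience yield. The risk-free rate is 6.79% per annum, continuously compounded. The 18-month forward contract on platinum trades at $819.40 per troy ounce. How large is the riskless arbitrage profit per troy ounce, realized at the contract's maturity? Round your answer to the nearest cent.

Fair forward: F* = S·e^(carry·T), with carry = (r + u) = 0.0679 + 0.0292 = 0.0971
F* = 726.24 · e^(0.0971 × 18/12) = 726.24 · e^0.145650 = 726.24 × 1.156791 = $840.1079
Market $819.40 < fair $840.1079: forward underpriced → reverse cash-and-carry (short spot, go long the forward).
At maturity, profit = |F_mkt − F*| = |819.40 − 840.1079| = $20.71 per troy ounce

$20.71 per troy ounce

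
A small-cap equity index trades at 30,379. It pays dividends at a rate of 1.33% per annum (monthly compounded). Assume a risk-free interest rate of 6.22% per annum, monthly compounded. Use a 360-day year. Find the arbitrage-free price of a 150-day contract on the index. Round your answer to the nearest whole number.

F = S · (1+r/12)^(12T) / (1+q/12)^(12T)
= 30379 × 1.026187 / 1.005554 = 30379 × 1.020519
F = 31,002

31,002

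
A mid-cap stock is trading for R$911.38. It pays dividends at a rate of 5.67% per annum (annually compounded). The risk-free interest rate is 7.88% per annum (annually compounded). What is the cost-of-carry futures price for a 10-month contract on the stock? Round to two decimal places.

F = S · (1+r)^T / (1+q)^T
= 911.38 × 1.065248 / 1.047032 = 911.38 × 1.017398
F = R$927.24

R$927.24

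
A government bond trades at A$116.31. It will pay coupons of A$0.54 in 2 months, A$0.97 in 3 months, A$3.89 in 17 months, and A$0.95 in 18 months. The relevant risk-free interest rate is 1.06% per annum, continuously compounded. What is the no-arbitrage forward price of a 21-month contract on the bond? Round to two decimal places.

PV(coupons) I = 0.54·e^(−0.0106·2/12) + 0.97·e^(−0.0106·3/12) + 3.89·e^(−0.0106·17/12) + 0.95·e^(−0.0106·18/12)
I = 0.5390 + 0.9674 + 3.8320 + 0.9350 = 6.2734
F = (S − I)·e^(rT) = (116.31 − 6.2734) · e^(0.0106·21/12)
= 110.0366 · e^0.018550 = 110.0366 × 1.018723 = A$112.10

A$112.10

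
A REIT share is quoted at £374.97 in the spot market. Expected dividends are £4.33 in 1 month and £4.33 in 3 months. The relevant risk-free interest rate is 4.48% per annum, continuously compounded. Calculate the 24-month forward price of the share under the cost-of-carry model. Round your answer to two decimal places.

£400.72

PV(dividends) I = 4.33·e^(−0.0448·1/12) + 4.33·e^(−0.0448·3/12)
I = 4.3139 + 4.2818 = 8.5957
F = (S − I)·e^(rT) = (374.97 − 8.5957) · e^(0.0448·24/12)
= 366.3743 · e^0.089600 = 366.3743 × 1.093737 = £400.72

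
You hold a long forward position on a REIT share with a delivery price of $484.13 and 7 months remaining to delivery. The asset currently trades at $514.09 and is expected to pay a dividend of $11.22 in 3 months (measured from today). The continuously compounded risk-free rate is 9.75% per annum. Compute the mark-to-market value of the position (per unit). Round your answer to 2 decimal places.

PV(remaining dividends) I = 11.22·e^(−0.0975·3/12) = 10.9498
Current forward F = (S − I)·e^(rT) = (514.09 − 10.9498)·e^(0.0975·7/12) = 503.1402 × 1.058523 = 532.5855
Value (long) = (F − K)·e^(−rT) = (532.5855 − 484.13) × 0.944712 = 45.7765
Value = $45.78

$45.78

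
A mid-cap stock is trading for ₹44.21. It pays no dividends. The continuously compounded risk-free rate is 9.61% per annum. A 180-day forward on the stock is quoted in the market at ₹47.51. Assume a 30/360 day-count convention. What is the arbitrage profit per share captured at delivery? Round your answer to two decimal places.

Fair forward: F* = S·e^(carry·T), with carry = r = 0.0961
F* = 44.21 · e^(0.0961 × 180/360) = 44.21 · e^0.048050 = 44.21 × 1.049223 = ₹46.3861
Market ₹47.51 > fair ₹46.3861: forward overpriced → cash-and-carry (buy spot, short the forward).
At maturity, profit = |F_mkt − F*| = |47.51 − 46.3861| = ₹1.12 per share

₹1.12 per share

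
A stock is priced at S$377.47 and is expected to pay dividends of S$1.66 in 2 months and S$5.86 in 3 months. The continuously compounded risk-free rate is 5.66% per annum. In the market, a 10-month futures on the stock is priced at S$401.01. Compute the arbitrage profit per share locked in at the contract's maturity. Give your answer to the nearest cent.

PV(dividends) I = 1.66·e^(−0.0566·2/12) + 5.86·e^(−0.0566·3/12) = 7.4221
Fair futures F* = (S − I)·e^(rT) = (377.47 − 7.4221)·e^0.047167 = 370.0479 × 1.048297 = 387.9201
Market S$401.01 > fair 387.9201: forward overpriced → cash-and-carry (borrow at r, buy the stock and collect the dividends, short the forward).
Profit at T = |F_mkt − F*| = |401.01 − 387.9201| = S$13.09 per share

S$13.09 per share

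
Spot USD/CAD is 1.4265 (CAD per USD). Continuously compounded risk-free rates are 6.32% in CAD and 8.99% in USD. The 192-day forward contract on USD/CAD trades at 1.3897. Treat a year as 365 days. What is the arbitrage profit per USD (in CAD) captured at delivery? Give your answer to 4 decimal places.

Fair forward: F* = S·e^(carry·T), with carry = (r_CAD − r_USD) = 0.0632 − 0.0899 = -0.0267
F* = 1.4265 · e^(-0.0267 × 192/365) = 1.4265 · e^-0.014045 = 1.4265 × 0.986053 = 1.4066
Market 1.3897 < fair 1.4066: forward underpriced → reverse cash-and-carry (short spot, go long the forward).
At maturity, profit = |F_mkt − F*| = |1.3897 − 1.4066| = 0.0169 per USD (in CAD)

0.0169 per USD (in CAD)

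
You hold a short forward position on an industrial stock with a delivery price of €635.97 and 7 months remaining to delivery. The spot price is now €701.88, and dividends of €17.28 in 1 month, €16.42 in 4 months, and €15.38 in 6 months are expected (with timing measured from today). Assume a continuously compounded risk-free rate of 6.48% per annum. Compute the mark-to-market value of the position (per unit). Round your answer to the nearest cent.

-€41.36

PV(remaining dividends) I = 17.28·e^(−0.0648·1/12) + 16.42·e^(−0.0648·4/12) + 15.38·e^(−0.0648·6/12) = 48.1457
Current forward F = (S − I)·e^(rT) = (701.88 − 48.1457)·e^(0.0648·7/12) = 653.7343 × 1.038524 = 678.9188
Value (long) = (F − K)·e^(−rT) = (678.9188 − 635.97) × 0.962906 = 41.3557
Short position value = −(long value) = -€41.36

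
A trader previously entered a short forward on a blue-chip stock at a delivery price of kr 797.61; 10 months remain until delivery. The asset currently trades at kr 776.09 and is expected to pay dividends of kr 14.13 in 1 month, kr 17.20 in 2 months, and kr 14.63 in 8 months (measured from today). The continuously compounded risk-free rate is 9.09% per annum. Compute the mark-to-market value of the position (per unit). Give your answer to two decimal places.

PV(remaining dividends) I = 14.13·e^(−0.0909·1/12) + 17.20·e^(−0.0909·2/12) + 14.63·e^(−0.0909·8/12) = 44.7345
Current forward F = (S − I)·e^(rT) = (776.09 − 44.7345)·e^(0.0909·10/12) = 731.3555 × 1.078693 = 788.9081
Value (long) = (F − K)·e^(−rT) = (788.9081 − 797.61) × 0.927048 = -8.0671
Short position value = −(long value) = kr 8.07

kr 8.07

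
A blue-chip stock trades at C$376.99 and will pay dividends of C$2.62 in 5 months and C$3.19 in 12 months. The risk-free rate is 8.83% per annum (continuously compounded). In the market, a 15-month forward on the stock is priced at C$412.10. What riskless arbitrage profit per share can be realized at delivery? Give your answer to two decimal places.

PV(dividends) I = 2.62·e^(−0.0883·5/12) + 3.19·e^(−0.0883·12/12) = 5.4458
Fair forward F* = (S − I)·e^(rT) = (376.99 − 5.4458)·e^0.110375 = 371.5442 × 1.116697 = 414.9023
Market C$412.10 < fair 414.9023: forward underpriced → reverse cash-and-carry (short the stock, invest proceeds at r, pay the dividends, go long the forward).
Profit at T = |F_mkt − F*| = |412.10 − 414.9023| = C$2.80 per share

C$2.80 per share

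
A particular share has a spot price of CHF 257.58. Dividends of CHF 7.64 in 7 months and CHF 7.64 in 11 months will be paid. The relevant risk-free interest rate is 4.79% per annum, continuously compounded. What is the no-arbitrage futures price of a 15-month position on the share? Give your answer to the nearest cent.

PV(dividends) I = 7.64·e^(−0.0479·7/12) + 7.64·e^(−0.0479·11/12)
I = 7.4295 + 7.3118 = 14.7413
F = (S − I)·e^(rT) = (257.58 − 14.7413) · e^(0.0479·15/12)
= 242.8387 · e^0.059875 = 242.8387 × 1.061704 = CHF 257.82

CHF 257.82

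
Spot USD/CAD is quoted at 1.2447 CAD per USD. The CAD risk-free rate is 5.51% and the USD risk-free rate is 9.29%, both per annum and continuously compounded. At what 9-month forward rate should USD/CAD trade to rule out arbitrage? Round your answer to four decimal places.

1.2099

F = S·e^((r_CAD − r_USD)T) = 1.2447 · e^((0.0551 − 0.0929) × 9/12)
= 1.2447 · e^-0.028350 = 1.2447 × 0.972048
F = 1.2099 CAD per USD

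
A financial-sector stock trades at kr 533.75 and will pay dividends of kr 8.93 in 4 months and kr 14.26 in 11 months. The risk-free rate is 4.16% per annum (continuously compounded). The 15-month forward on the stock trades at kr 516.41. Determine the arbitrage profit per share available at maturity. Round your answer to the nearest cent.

kr 22.09 per share

PV(dividends) I = 8.93·e^(−0.0416·4/12) + 14.26·e^(−0.0416·11/12) = 22.5335
Fair forward F* = (S − I)·e^(rT) = (533.75 − 22.5335)·e^0.052000 = 511.2165 × 1.053376 = 538.5032
Market kr 516.41 < fair 538.5032: forward underpriced → reverse cash-and-carry (short the stock, invest proceeds at r, pay the dividends, go long the forward).
Profit at T = |F_mkt − F*| = |516.41 − 538.5032| = kr 22.09 per share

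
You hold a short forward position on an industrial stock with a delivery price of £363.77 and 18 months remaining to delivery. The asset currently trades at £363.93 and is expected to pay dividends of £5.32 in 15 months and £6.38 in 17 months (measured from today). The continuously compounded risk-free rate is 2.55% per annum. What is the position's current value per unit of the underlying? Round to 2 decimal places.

-£2.50

PV(remaining dividends) I = 5.32·e^(−0.0255·15/12) + 6.38·e^(−0.0255·17/12) = 11.3067
Current forward F = (S − I)·e^(rT) = (363.93 − 11.3067)·e^(0.0255·18/12) = 352.6233 × 1.038991 = 366.3724
Value (long) = (F − K)·e^(−rT) = (366.3724 − 363.77) × 0.962472 = 2.5047
Short position value = −(long value) = -£2.50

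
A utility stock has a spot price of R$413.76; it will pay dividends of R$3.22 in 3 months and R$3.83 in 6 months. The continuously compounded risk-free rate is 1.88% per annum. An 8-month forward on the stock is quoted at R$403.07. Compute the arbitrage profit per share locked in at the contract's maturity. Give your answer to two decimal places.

R$8.82 per share

PV(dividends) I = 3.22·e^(−0.0188·3/12) + 3.83·e^(−0.0188·6/12) = 6.9991
Fair forward F* = (S − I)·e^(rT) = (413.76 − 6.9991)·e^0.012533 = 406.7609 × 1.012612 = 411.8910
Market R$403.07 < fair 411.8910: forward underpriced → reverse cash-and-carry (short the stock, invest proceeds at r, pay the dividends, go long the forward).
Profit at T = |F_mkt − F*| = |403.07 − 411.8910| = R$8.82 per share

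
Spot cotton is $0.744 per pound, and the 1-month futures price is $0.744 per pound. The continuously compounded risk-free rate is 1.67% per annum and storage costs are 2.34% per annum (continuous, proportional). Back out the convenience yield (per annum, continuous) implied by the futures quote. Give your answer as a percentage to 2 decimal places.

4.01%

F = S·e^((r+u−y)T) ⇒ (r+u−y) = ln(F/S)/T
ln(0.744/0.744) = 0.000000; /T ⇒ 0.000000
y = r + u − ln(F/S)/T = 0.0167 + 0.0234 + 0.000000 = 0.040100
y = 4.01%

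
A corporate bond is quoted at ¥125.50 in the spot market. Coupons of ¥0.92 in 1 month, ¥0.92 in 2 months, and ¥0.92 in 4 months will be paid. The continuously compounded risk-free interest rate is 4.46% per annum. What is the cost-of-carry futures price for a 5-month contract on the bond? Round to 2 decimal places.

¥125.07

PV(coupons) I = 0.92·e^(−0.0446·1/12) + 0.92·e^(−0.0446·2/12) + 0.92·e^(−0.0446·4/12)
I = 0.9166 + 0.9132 + 0.9064 = 2.7362
F = (S − I)·e^(rT) = (125.50 − 2.7362) · e^(0.0446·5/12)
= 122.7638 · e^0.018583 = 122.7638 × 1.018757 = ¥125.07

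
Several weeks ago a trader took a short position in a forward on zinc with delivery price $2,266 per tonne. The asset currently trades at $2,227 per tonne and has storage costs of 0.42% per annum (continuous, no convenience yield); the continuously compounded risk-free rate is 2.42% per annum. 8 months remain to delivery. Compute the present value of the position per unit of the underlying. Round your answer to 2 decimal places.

Current fair forward for the remaining 8 months: F = S·e^((r + u)·T), (r + u) = 0.0242 + 0.0042 = 0.0284
F = 2227 · e^(0.0284 × 8/12) = 2227 × 1.01911371 = 2269.5662
Value of long forward = (F − K)·e^(−rT) = (2269.5662 − 2266) · e^(−0.0242·8/12)
= 3.5662 × 0.98399611 = 3.51
Short position value = −(long value) = -$3.51

-$3.51 per tonne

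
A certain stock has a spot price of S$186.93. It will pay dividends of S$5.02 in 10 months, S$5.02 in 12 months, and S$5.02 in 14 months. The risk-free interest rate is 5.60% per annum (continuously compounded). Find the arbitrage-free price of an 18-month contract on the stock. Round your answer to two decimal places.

PV(dividends) I = 5.02·e^(−0.0560·10/12) + 5.02·e^(−0.0560·12/12) + 5.02·e^(−0.0560·14/12)
I = 4.7911 + 4.7466 + 4.7025 = 14.2402
F = (S − I)·e^(rT) = (186.93 − 14.2402) · e^(0.0560·18/12)
= 172.6898 · e^0.084000 = 172.6898 × 1.087629 = S$187.82

S$187.82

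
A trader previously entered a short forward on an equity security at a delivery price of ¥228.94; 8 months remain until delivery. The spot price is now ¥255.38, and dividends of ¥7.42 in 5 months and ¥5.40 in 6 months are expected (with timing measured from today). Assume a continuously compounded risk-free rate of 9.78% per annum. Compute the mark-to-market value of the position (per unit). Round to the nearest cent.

PV(remaining dividends) I = 7.42·e^(−0.0978·5/12) + 5.40·e^(−0.0978·6/12) = 12.2660
Current forward F = (S − I)·e^(rT) = (255.38 − 12.2660)·e^(0.0978·8/12) = 243.1140 × 1.067372 = 259.4931
Value (long) = (F − K)·e^(−rT) = (259.4931 − 228.94) × 0.936880 = 28.6246
Short position value = −(long value) = -¥28.62

-¥28.62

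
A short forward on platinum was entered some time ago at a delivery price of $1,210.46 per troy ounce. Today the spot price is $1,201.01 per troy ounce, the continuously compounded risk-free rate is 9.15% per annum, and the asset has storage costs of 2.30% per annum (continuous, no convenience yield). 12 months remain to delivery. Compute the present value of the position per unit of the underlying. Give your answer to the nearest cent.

-$124.33 per troy ounce

Current fair forward for the remaining 12 months: F = S·e^((r + u)·T), (r + u) = 0.0915 + 0.0230 = 0.1145
F = 1201.01 · e^(0.1145 × 12/12) = 1201.01 × 1.12131264 = 1346.7077
Value of long forward = (F − K)·e^(−rT) = (1346.7077 − 1210.46) · e^(−0.0915·12/12)
= 136.2477 × 0.91256132 = 124.33
Short position value = −(long value) = -$124.33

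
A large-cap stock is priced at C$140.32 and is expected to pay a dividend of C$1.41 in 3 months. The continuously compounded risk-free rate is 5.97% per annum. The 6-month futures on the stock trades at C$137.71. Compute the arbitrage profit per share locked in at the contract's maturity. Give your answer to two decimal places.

C$5.43 per share

PV(dividends) I = 1.41·e^(−0.0597·3/12) = 1.3891
Fair futures F* = (S − I)·e^(rT) = (140.32 − 1.3891)·e^0.029850 = 138.9309 × 1.030300 = 143.1405
Market C$137.71 < fair 143.1405: forward underpriced → reverse cash-and-carry (short the stock, invest proceeds at r, pay the dividends, go long the forward).
Profit at T = |F_mkt − F*| = |137.71 − 143.1405| = C$5.43 per share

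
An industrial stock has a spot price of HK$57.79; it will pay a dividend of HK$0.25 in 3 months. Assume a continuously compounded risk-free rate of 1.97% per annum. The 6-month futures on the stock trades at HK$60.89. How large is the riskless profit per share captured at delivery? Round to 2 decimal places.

HK$2.78 per share

PV(dividends) I = 0.25·e^(−0.0197·3/12) = 0.2488
Fair futures F* = (S − I)·e^(rT) = (57.79 − 0.2488)·e^0.009850 = 57.5412 × 1.009899 = 58.1108
Market HK$60.89 > fair 58.1108: forward overpriced → cash-and-carry (borrow at r, buy the stock and collect the dividends, short the forward).
Profit at T = |F_mkt − F*| = |60.89 − 58.1108| = HK$2.78 per share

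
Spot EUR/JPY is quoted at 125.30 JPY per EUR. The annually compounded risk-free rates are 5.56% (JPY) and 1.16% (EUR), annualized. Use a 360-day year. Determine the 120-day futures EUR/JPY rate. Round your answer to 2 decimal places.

127.09

By covered interest parity, F = S · (1+r_JPY)^T / (1+r_EUR)^T
= 125.30 × 1.018200 / 1.003852 = 125.30 × 1.014293
F = 127.09 JPY per EUR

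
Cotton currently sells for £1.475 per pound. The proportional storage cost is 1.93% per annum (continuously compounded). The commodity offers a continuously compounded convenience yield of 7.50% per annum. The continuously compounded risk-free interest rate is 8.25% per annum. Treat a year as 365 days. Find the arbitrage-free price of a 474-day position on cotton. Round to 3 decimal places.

Net carry = r + u − y = 0.0825 + 0.0193 − 0.0750 = 0.0268
F = S·e^((r+u−y)T) = 1.475 · e^(0.0268 × 474/365) = 1.475 · e^0.034803
= 1.475 × 1.035416 = £1.527 per pound

£1.527 per pound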